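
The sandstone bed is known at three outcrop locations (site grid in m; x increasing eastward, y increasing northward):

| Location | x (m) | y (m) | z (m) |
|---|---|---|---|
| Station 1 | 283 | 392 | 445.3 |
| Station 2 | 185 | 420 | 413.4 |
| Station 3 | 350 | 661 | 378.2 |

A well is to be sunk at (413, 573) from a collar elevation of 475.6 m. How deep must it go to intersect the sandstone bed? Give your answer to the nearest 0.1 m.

55.3 m

Two edge vectors: Station 1→Station 2 = (-98, 28, -31.9), Station 1→Station 3 = (67, 269, -67.1).
Normal n = (Station 1→Station 2) × (Station 1→Station 3) = (6702.3, -8713.1, -28238).
So ∂z/∂x = −n_x/n_z = 0.23735 and ∂z/∂y = −n_y/n_z = −0.30856.
Intercept c from Station 1: 445.3 − 67.17 + 120.96 = 499.09.
At (413, 573): z_contact = 98.03 − 176.80 + 499.09 = 420.31 m.
Depth below ground = 475.6 − 420.31 = 55.3 m.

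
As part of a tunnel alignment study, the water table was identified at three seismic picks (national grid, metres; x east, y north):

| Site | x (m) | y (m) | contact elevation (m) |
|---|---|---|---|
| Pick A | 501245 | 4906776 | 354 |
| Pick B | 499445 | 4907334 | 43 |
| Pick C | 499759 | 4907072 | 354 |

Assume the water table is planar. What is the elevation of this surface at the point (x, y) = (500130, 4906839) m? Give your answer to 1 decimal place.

602.1 m

Two edge vectors: Pick A→Pick B = (-1800, 558, -311), Pick A→Pick C = (-1486, 296, 0).
Normal n = (Pick A→Pick B) × (Pick A→Pick C) = (92056, 462146, 296388).
So ∂z/∂x = −n_x/n_z = −0.310592872 and ∂z/∂y = −n_y/n_z = −1.559260159.
Intercept c from Pick A: 354 + 155683.12 + 7650940.33 = 7806977.45.
At (500130, 4906839): z = −155336.8 − 7651038.6 + 7806977.45 = 602.1 m.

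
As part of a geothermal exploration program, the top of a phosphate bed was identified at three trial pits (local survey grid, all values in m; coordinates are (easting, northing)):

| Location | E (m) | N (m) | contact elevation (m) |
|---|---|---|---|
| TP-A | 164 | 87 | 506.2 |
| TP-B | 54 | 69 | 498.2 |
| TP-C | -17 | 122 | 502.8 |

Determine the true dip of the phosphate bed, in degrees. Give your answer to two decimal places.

9.01°

Two edge vectors: TP-A→TP-B = (-110, -18, -8), TP-A→TP-C = (-181, 35, -3.4).
Normal n = (TP-A→TP-B) × (TP-A→TP-C) = (341.2, 1074, -7108).
So ∂z/∂E = −n_x/n_z = 0.04800 and ∂z/∂N = −n_y/n_z = 0.15110.
Gradient magnitude |∇z| = √(a² + b²) = √(0.00230 + 0.02283) = 0.15854.
True dip = arctan(0.15854) = 9.01°, dipping toward SSW (azimuth ≈ 198°).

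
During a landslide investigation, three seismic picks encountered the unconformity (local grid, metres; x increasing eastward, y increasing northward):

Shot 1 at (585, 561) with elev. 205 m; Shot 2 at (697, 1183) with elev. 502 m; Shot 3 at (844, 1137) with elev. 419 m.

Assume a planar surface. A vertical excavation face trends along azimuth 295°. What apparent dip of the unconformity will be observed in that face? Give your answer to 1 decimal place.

Let the plane be z = a·x + b·y + c.
Shot 2−Shot 1: 112a + 622b = 297;  Shot 3−Shot 1: 259a + 576b = 214.
Solving gives a = −0.39306, b = 0.54827.
Unit vector along 295° is (sin 295°, cos 295°) = (-0.9063, 0.4226).
Slope in that direction = a·(-0.9063) + b·(0.4226) = 0.58794.
Apparent dip = arctan|0.58794| = 30.5° (true dip is 34.0°, so apparent ≤ true as expected).

30.5°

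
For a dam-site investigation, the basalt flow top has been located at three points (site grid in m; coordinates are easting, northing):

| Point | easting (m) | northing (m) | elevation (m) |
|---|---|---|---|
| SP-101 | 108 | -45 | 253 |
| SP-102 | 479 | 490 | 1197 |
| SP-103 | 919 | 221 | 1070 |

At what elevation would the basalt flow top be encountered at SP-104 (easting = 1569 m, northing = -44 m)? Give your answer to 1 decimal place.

Two edge vectors: SP-101→SP-102 = (371, 535, 944), SP-101→SP-103 = (811, 266, 817).
Normal n = (SP-101→SP-102) × (SP-101→SP-103) = (185991, 462477, -335199).
So ∂z/∂easting = −n_x/n_z = 0.554867 and ∂z/∂northing = −n_y/n_z = 1.379709.
Intercept c from SP-101: 253 − 59.93 + 62.09 = 255.16.
At (1569, -44): z = 870.6 − 60.7 + 255.16 = 1065.0 m.

1065.0 m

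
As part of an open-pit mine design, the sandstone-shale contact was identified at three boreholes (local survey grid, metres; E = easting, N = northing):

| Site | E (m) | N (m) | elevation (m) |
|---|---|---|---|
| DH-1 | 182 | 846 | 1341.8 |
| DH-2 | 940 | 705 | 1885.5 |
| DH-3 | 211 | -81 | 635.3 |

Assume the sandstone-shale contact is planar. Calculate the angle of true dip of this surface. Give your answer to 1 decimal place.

49.5°

Let the plane be z = a·E + b·N + c.
DH-2−DH-1: 758a − 141b = 543.7;  DH-3−DH-1: 29a − 927b = −706.5.
Solving gives a = 0.86408, b = 0.78917.
Gradient magnitude |∇z| = √(a² + b²) = √(0.74663 + 0.62279) = 1.17022.
True dip = arctan(1.17022) = 49.5°, dipping toward SW (azimuth ≈ 228°).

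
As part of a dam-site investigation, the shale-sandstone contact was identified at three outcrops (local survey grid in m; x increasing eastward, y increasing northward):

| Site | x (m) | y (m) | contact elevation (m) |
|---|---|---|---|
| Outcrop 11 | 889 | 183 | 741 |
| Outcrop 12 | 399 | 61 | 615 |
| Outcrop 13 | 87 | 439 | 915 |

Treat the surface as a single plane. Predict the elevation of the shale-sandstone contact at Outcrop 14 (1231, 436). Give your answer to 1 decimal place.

969.0 m

Two edge vectors: Outcrop 11→Outcrop 12 = (-490, -122, -126), Outcrop 11→Outcrop 13 = (-802, 256, 174).
Normal n = (Outcrop 11→Outcrop 12) × (Outcrop 11→Outcrop 13) = (11028, 186312, -223284).
So ∂z/∂x = −n_x/n_z = 0.049390 and ∂z/∂y = −n_y/n_z = 0.834417.
Intercept c from Outcrop 11: 741 − 43.91 − 152.70 = 544.39.
At (1231, 436): z = 60.8 + 363.8 + 544.39 = 969.0 m.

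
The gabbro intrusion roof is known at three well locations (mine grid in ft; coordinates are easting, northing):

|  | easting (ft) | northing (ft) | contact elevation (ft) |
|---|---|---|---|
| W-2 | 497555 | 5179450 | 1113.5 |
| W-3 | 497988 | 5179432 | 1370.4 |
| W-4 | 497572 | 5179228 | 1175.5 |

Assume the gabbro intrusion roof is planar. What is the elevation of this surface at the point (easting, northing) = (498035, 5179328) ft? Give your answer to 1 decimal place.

1422.2 ft

Let the plane be z = a·easting + b·northing + c.
W-3−W-2: 433a − 18b = 256.9;  W-4−W-2: 17a − 222b = 62.
Solving gives a = 0.583550407, b = −0.234592987.
Then c = 1113.5 − a·497555 − b·5179450 = 925827.72.
At (498035, 5179328): z = 290628.5 − 1215034.0 + 925827.72 = 1422.2 ft.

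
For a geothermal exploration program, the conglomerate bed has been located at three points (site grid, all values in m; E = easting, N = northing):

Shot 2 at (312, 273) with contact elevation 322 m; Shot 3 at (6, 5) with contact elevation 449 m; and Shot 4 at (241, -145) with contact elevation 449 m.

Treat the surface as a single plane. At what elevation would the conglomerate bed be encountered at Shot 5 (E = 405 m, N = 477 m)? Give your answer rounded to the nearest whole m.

250 m

Let the plane be z = a·E + b·N + c.
Shot 3−Shot 2: −306a − 268b = 127;  Shot 4−Shot 2: −71a − 418b = 127.
Solving gives a = −0.17496, b = −0.27411.
Then c = 322 − a·312 − b·273 = 451.42.
At (405, 477): z = −70.9 − 130.8 + 451.42 = 249.8 m.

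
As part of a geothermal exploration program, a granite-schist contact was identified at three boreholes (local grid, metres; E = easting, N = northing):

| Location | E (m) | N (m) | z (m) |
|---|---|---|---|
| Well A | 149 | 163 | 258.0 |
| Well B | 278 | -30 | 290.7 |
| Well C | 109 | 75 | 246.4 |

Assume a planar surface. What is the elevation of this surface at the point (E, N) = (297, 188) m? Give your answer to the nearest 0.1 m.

Let the plane be z = a·E + b·N + c.
Well B−Well A: 129a − 193b = 32.7;  Well C−Well A: −40a − 88b = −11.6.
Solving gives a = 0.26827, b = 0.00988.
Then c = 258 − a·149 − b·163 = 216.42.
At (297, 188): z = 79.7 + 1.9 + 216.42 = 298.0 m.

298.0 m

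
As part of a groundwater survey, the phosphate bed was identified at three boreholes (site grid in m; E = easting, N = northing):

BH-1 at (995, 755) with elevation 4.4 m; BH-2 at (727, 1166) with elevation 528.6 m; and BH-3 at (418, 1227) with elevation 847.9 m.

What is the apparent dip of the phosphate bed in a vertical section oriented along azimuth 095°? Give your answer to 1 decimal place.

43.6°

Two edge vectors: BH-1→BH-2 = (-268, 411, 524.2), BH-1→BH-3 = (-577, 472, 843.5).
Normal n = (BH-1→BH-2) × (BH-1→BH-3) = (99256.1, -76405.4, 110651).
So ∂z/∂E = −n_x/n_z = −0.89702 and ∂z/∂N = −n_y/n_z = 0.69051.
Unit vector along 095° is (sin 95°, cos 95°) = (0.9962, -0.0872).
Slope in that direction = a·(0.9962) + b·(-0.0872) = −0.95379.
Apparent dip = arctan|0.95379| = 43.6° (true dip is 48.5°, so apparent ≤ true as expected).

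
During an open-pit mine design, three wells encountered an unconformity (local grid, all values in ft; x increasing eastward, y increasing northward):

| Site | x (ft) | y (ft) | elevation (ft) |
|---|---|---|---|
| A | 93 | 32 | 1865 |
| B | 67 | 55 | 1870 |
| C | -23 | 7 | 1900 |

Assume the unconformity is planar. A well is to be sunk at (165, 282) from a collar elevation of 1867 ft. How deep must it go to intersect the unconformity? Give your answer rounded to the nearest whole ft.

Let the plane be z = a·x + b·y + c.
B−A: −26a + 23b = 5;  C−A: −116a − 25b = 35.
Solving gives a = −0.28029, b = −0.09946.
Then c = 1865 − a·93 − b·32 = 1894.25.
At (165, 282): z_contact = −46.2 − 28.0 + 1894.25 = 1820.0 ft.
Depth below ground = 1867 − 1820.0 = 47 ft.

47 ft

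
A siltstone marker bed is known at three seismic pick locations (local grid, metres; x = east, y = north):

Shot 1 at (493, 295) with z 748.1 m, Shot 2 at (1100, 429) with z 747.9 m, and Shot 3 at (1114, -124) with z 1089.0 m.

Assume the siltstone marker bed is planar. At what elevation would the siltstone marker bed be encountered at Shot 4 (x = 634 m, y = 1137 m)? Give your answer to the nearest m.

Let the plane be z = a·x + b·y + c.
Shot 2−Shot 1: 607a + 134b = −0.2;  Shot 3−Shot 1: 621a − 419b = 340.9.
Solving gives a = 0.13508, b = −0.61340.
Then c = 748.1 − a·493 − b·295 = 862.46.
At (634, 1137): z = 85.6 − 697.4 + 862.46 = 250.7 m.

251 m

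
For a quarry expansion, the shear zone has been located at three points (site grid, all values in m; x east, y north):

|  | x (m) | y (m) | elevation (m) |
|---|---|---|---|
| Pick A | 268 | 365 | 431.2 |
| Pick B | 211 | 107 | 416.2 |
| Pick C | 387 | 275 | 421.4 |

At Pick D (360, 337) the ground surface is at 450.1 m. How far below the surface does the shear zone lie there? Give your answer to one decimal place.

Two edge vectors: Pick A→Pick B = (-57, -258, -15), Pick A→Pick C = (119, -90, -9.8).
Normal n = (Pick A→Pick B) × (Pick A→Pick C) = (1178.4, -2343.6, 35832).
So ∂z/∂x = −n_x/n_z = −0.03289 and ∂z/∂y = −n_y/n_z = 0.06541.
Intercept c from Pick A: 431.2 + 8.81 − 23.87 = 416.14.
At (360, 337): z_contact = −11.84 + 22.04 + 416.14 = 426.34 m.
Depth below ground = 450.1 − 426.34 = 23.8 m.

23.8 m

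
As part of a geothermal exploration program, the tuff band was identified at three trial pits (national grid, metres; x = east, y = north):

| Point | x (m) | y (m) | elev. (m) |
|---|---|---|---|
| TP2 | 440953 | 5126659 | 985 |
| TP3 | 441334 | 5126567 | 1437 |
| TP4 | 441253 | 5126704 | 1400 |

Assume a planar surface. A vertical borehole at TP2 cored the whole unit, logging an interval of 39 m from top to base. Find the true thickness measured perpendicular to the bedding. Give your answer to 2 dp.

Two edge vectors: TP2→TP3 = (381, -92, 452), TP2→TP4 = (300, 45, 415).
Normal n = (TP2→TP3) × (TP2→TP4) = (-58520, -22515, 44745).
So ∂z/∂x = −n_x/n_z = 1.30786 and ∂z/∂y = −n_y/n_z = 0.50318.
|∇z| = √(a²+b²) = 1.40131, so dip δ = arctan(1.40131) = 54.49°.
True thickness = vertical thickness × cos δ = 39 × cos 54.49° = 22.65 m.

22.65 m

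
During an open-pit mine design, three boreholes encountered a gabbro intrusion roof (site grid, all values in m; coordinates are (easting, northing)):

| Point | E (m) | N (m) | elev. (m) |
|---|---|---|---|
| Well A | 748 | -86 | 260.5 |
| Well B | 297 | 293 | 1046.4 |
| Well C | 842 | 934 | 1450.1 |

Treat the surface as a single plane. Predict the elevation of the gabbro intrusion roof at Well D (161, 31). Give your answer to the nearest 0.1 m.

Let the plane be z = a·E + b·N + c.
Well B−Well A: −451a + 379b = 785.9;  Well C−Well A: 94a + 1020b = 1189.6.
Solving gives a = −0.70768, b = 1.23149.
Then c = 260.5 − a·748 − b·-86 = 895.75.
At (161, 31): z = −113.9 + 38.2 + 895.75 = 820.0 m.

820.0 m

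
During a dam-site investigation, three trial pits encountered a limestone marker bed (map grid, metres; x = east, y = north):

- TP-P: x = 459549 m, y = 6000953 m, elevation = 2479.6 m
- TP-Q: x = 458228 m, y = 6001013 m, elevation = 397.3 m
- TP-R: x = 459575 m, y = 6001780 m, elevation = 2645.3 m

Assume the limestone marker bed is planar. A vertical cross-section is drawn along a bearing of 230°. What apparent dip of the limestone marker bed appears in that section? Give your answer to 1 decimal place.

Let the plane be z = a·x + b·y + c.
TP-Q−TP-P: −1321a + 60b = −2082.3;  TP-R−TP-P: 26a + 827b = 165.7.
Solving gives a = 1.58315, b = 0.15059.
Unit vector along 230° is (sin 230°, cos 230°) = (-0.7660, -0.6428).
Slope in that direction = a·(-0.7660) + b·(-0.6428) = −1.30956.
Apparent dip = arctan|1.30956| = 52.6° (true dip is 57.8°, so apparent ≤ true as expected).

52.6°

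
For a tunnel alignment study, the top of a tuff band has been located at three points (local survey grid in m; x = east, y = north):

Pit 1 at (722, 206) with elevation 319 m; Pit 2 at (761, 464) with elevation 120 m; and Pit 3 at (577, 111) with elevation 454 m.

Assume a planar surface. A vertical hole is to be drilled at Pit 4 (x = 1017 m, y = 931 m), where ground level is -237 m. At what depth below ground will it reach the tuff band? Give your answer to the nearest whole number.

91 m

Let the plane be z = a·x + b·y + c.
Pit 2−Pit 1: 39a + 258b = −199;  Pit 3−Pit 1: −145a − 95b = 135.
Solving gives a = −0.47248, b = −0.69990.
Then c = 319 − a·722 − b·206 = 804.31.
At (1017, 931): z_contact = −480.5 − 651.6 + 804.31 = -327.8 m.
Depth below ground = -237 − (-327.8) = 91 m.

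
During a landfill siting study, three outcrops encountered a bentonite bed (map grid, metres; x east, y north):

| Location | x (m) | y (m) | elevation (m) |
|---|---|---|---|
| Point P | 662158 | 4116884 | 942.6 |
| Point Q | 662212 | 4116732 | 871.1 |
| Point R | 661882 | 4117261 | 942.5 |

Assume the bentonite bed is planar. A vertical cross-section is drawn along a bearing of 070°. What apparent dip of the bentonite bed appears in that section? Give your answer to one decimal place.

56.1°

Let the plane be z = a·x + b·y + c.
Point Q−Point P: 54a − 152b = −71.5;  Point R−Point P: −276a + 377b = −0.1.
Solving gives a = 1.24899, b = 0.91412.
Unit vector along 070° is (sin 70°, cos 70°) = (0.9397, 0.3420).
Slope in that direction = a·(0.9397) + b·(0.3420) = 1.48631.
Apparent dip = arctan|1.48631| = 56.1° (true dip is 57.1°, so apparent ≤ true as expected).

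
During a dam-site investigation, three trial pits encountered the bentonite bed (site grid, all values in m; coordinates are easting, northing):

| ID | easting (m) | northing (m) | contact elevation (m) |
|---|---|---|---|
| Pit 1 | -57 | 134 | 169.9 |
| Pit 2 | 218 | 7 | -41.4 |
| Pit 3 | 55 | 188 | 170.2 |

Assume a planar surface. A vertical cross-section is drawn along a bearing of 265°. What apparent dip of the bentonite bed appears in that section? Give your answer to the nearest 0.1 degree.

Let the plane be z = a·easting + b·northing + c.
Pit 2−Pit 1: 275a − 127b = −211.3;  Pit 3−Pit 1: 112a + 54b = 0.3.
Solving gives a = −0.39114, b = 0.81682.
Unit vector along 265° is (sin 265°, cos 265°) = (-0.9962, -0.0872).
Slope in that direction = a·(-0.9962) + b·(-0.0872) = 0.31846.
Apparent dip = arctan|0.31846| = 17.7° (true dip is 42.2°, so apparent ≤ true as expected).

17.7°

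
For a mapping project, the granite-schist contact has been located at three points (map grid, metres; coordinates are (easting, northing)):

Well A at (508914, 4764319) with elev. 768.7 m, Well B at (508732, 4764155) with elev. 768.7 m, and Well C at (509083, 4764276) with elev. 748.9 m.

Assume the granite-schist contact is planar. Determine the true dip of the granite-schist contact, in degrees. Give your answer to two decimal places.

7.77°

Let the plane be z = a·E + b·N + c.
Well B−Well A: −182a − 164b = 0;  Well C−Well A: 169a − 43b = −19.8.
Solving gives a = −0.09136, b = 0.10139.
Gradient magnitude |∇z| = √(a² + b²) = √(0.00835 + 0.01028) = 0.13648.
True dip = arctan(0.13648) = 7.77°, dipping toward SE (azimuth ≈ 138°).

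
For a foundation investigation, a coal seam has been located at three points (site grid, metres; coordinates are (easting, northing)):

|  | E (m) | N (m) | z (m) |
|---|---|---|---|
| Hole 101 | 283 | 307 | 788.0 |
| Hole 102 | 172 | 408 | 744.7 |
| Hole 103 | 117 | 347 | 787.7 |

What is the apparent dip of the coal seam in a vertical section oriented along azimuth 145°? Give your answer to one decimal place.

Let the plane be z = a·E + b·N + c.
Hole 102−Hole 101: −111a + 101b = −43.3;  Hole 103−Hole 101: −166a + 40b = −0.3.
Solving gives a = −0.13806, b = −0.58044.
Unit vector along 145° is (sin 145°, cos 145°) = (0.5736, -0.8192).
Slope in that direction = a·(0.5736) + b·(-0.8192) = 0.39628.
Apparent dip = arctan|0.39628| = 21.6° (true dip is 30.8°, so apparent ≤ true as expected).

21.6°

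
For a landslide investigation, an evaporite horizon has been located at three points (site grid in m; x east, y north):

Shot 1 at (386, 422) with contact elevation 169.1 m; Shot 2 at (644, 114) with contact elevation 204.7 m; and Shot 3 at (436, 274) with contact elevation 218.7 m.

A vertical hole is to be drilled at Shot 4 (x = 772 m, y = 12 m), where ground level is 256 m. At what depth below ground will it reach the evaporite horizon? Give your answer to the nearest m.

Let the plane be z = a·x + b·y + c.
Shot 2−Shot 1: 258a − 308b = 35.6;  Shot 3−Shot 1: 50a − 148b = 49.6.
Solving gives a = −0.43926, b = −0.48353.
Then c = 169.1 − a·386 − b·422 = 542.70.
At (772, 12): z_contact = −339.1 − 5.8 + 542.70 = 197.8 m.
Depth below ground = 256 − 197.8 = 58 m.

58 m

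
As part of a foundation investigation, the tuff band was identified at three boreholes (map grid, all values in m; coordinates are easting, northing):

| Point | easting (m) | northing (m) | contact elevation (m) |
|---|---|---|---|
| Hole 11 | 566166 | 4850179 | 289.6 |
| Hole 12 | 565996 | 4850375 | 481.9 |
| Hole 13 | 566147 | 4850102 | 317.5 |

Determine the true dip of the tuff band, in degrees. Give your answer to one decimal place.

Two edge vectors: Hole 11→Hole 12 = (-170, 196, 192.3), Hole 11→Hole 13 = (-19, -77, 27.9).
Normal n = (Hole 11→Hole 12) × (Hole 11→Hole 13) = (20275.5, 1089.3, 16814).
So ∂z/∂easting = −n_x/n_z = −1.20587 and ∂z/∂northing = −n_y/n_z = −0.06479.
Gradient magnitude |∇z| = √(a² + b²) = √(1.45412 + 0.00420) = 1.20761.
True dip = arctan(1.20761) = 50.4°, dipping toward E (azimuth ≈ 087°).

50.4°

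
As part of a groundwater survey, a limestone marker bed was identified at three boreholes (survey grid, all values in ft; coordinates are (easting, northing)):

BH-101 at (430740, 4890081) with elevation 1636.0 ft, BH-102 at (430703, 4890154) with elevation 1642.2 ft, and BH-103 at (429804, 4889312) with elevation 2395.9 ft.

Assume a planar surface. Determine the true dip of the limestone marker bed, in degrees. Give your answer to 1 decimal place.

33.6°

Two edge vectors: BH-101→BH-102 = (-37, 73, 6.2), BH-101→BH-103 = (-936, -769, 759.9).
Normal n = (BH-101→BH-102) × (BH-101→BH-103) = (60240.5, 22313.1, 96781).
So ∂z/∂E = −n_x/n_z = −0.62244 and ∂z/∂N = −n_y/n_z = −0.23055.
Gradient magnitude |∇z| = √(a² + b²) = √(0.38743 + 0.05315) = 0.66377.
True dip = arctan(0.66377) = 33.6°, dipping toward ENE (azimuth ≈ 070°).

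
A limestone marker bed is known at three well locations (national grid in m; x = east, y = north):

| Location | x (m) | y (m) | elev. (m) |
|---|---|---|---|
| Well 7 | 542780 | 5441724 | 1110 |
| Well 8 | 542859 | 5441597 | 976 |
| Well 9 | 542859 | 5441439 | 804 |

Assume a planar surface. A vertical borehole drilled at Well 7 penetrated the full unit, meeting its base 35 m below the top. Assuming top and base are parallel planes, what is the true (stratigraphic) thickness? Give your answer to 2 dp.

Let the plane be z = a·x + b·y + c.
Well 8−Well 7: 79a − 127b = −134;  Well 9−Well 7: 79a − 285b = −306.
Solving gives a = 0.05384, b = 1.08861.
|∇z| = √(a²+b²) = 1.08994, so dip δ = arctan(1.08994) = 47.46°.
True thickness = vertical thickness × cos δ = 35 × cos 47.46° = 23.66 m.

23.66 m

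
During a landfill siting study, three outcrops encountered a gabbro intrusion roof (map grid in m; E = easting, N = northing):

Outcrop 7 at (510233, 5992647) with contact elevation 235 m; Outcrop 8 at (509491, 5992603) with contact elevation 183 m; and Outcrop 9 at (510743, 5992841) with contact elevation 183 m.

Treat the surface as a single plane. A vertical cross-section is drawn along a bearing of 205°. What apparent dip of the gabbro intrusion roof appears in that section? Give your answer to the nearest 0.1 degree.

Let the plane be z = a·E + b·N + c.
Outcrop 8−Outcrop 7: −742a − 44b = −52;  Outcrop 9−Outcrop 7: 510a + 194b = −52.
Solving gives a = 0.10185, b = −0.53580.
Unit vector along 205° is (sin 205°, cos 205°) = (-0.4226, -0.9063).
Slope in that direction = a·(-0.4226) + b·(-0.9063) = 0.44255.
Apparent dip = arctan|0.44255| = 23.9° (true dip is 28.6°, so apparent ≤ true as expected).

23.9°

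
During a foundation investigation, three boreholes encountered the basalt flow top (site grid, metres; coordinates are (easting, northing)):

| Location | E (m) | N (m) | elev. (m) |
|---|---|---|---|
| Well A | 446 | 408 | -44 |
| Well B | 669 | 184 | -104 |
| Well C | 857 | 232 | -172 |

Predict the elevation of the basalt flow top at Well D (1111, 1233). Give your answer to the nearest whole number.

Two edge vectors: Well A→Well B = (223, -224, -60), Well A→Well C = (411, -176, -128).
Normal n = (Well A→Well B) × (Well A→Well C) = (18112, 3884, 52816).
So ∂z/∂E = −n_x/n_z = −0.34293 and ∂z/∂N = −n_y/n_z = −0.07354.
Intercept c from Well A: -44 + 152.95 + 30.00 = 138.95.
At (1111, 1233): z = −381.0 − 90.7 + 138.95 = -332.7 m.

-333 m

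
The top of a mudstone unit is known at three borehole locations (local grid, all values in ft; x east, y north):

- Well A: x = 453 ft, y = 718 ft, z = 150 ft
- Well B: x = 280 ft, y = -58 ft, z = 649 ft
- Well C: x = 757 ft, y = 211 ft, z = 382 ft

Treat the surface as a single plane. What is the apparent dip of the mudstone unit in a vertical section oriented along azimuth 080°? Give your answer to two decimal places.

18.00°

Let the plane be z = a·x + b·y + c.
Well B−Well A: −173a − 776b = 499;  Well C−Well A: 304a − 507b = 232.
Solving gives a = −0.22546, b = −0.59278.
Unit vector along 080° is (sin 80°, cos 80°) = (0.9848, 0.1736).
Slope in that direction = a·(0.9848) + b·(0.1736) = −0.32497.
Apparent dip = arctan|0.32497| = 18.00° (true dip is 32.4°, so apparent ≤ true as expected).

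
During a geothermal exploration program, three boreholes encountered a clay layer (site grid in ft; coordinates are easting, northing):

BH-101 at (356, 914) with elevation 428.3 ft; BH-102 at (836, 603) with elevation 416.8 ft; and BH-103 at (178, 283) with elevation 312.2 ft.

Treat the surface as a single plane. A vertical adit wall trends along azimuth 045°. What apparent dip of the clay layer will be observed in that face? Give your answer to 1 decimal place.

Let the plane be z = a·easting + b·northing + c.
BH-102−BH-101: 480a − 311b = −11.5;  BH-103−BH-101: −178a − 631b = −116.1.
Solving gives a = 0.08053, b = 0.16128.
Unit vector along 045° is (sin 45°, cos 45°) = (0.7071, 0.7071).
Slope in that direction = a·(0.7071) + b·(0.7071) = 0.17099.
Apparent dip = arctan|0.17099| = 9.7° (true dip is 10.2°, so apparent ≤ true as expected).

9.7°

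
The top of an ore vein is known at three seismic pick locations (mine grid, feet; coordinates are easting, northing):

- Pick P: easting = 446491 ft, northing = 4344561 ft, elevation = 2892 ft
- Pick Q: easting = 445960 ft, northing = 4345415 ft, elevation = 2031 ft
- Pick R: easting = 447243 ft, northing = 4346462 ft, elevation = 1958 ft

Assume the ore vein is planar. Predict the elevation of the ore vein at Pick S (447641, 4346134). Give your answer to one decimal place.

Two edge vectors: Pick P→Pick Q = (-531, 854, -861), Pick P→Pick R = (752, 1901, -934).
Normal n = (Pick P→Pick Q) × (Pick P→Pick R) = (839125, -1143426, -1651639).
So ∂z/∂easting = −n_x/n_z = 0.508055937 and ∂z/∂northing = −n_y/n_z = −0.692297772.
Intercept c from Pick P: 2892 − 226842.40 + 3007729.90 = 2783779.50.
At (447641, 4346134): z = 227426.7 − 3008818.9 + 2783779.50 = 2387.3 ft.

2387.3 ft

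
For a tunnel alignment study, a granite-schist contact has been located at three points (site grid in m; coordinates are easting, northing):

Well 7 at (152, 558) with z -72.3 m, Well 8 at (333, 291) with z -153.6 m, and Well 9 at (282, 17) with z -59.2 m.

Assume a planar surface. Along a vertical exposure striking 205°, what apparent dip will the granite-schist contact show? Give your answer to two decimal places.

26.70°

Let the plane be z = a·easting + b·northing + c.
Well 8−Well 7: 181a − 267b = −81.3;  Well 9−Well 7: 130a − 541b = 13.1.
Solving gives a = −0.75115, b = −0.20471.
Unit vector along 205° is (sin 205°, cos 205°) = (-0.4226, -0.9063).
Slope in that direction = a·(-0.4226) + b·(-0.9063) = 0.50298.
Apparent dip = arctan|0.50298| = 26.70° (true dip is 37.9°, so apparent ≤ true as expected).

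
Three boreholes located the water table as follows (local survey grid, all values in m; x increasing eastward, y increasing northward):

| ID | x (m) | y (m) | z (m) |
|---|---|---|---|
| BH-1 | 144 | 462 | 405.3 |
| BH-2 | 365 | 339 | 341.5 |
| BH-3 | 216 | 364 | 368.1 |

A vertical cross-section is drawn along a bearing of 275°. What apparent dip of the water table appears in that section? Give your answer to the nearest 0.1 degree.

8.8°

Two edge vectors: BH-1→BH-2 = (221, -123, -63.8), BH-1→BH-3 = (72, -98, -37.2).
Normal n = (BH-1→BH-2) × (BH-1→BH-3) = (-1676.8, 3627.6, -12802).
So ∂z/∂x = −n_x/n_z = −0.13098 and ∂z/∂y = −n_y/n_z = 0.28336.
Unit vector along 275° is (sin 275°, cos 275°) = (-0.9962, 0.0872).
Slope in that direction = a·(-0.9962) + b·(0.0872) = 0.15518.
Apparent dip = arctan|0.15518| = 8.8° (true dip is 17.3°, so apparent ≤ true as expected).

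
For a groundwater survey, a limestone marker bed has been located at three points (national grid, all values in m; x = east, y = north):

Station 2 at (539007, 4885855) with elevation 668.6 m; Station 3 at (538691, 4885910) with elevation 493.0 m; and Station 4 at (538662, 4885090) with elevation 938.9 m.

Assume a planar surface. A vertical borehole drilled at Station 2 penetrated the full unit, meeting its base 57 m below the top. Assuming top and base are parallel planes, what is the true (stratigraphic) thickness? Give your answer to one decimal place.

Let the plane be z = a·x + b·y + c.
Station 3−Station 2: −316a + 55b = −175.6;  Station 4−Station 2: −345a − 765b = 270.3.
Solving gives a = 0.45823, b = −0.55999.
|∇z| = √(a²+b²) = 0.72357, so dip δ = arctan(0.72357) = 35.89°.
True thickness = vertical thickness × cos δ = 57 × cos 35.89° = 46.2 m.

46.2 m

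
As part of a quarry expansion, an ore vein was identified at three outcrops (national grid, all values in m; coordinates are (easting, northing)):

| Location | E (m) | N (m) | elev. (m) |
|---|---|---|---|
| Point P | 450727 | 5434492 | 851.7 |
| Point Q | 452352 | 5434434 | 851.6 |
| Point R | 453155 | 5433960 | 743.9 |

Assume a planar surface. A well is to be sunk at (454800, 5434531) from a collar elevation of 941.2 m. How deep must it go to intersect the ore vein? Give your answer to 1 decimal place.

45.2 m

Let the plane be z = a·E + b·N + c.
Point Q−Point P: 1625a − 58b = −0.1;  Point R−Point P: 2428a − 532b = −107.8.
Solving gives a = 0.008566264, b = 0.241727237.
Then c = 851.7 − a·450727 − b·5434492 = −1316674.08.
At (454800, 5434531): z_contact = 3895.94 + 1313674.16 − 1316674.08 = 896.02 m.
Depth below ground = 941.2 − 896.02 = 45.2 m.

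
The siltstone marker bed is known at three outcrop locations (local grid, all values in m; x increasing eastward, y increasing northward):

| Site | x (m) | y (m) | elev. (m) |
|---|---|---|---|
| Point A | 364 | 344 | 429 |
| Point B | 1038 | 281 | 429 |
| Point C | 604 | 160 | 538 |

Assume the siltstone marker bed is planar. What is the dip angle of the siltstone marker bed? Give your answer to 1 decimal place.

34.1°

Let the plane be z = a·x + b·y + c.
Point B−Point A: 674a − 63b = 0;  Point C−Point A: 240a − 184b = 109.
Solving gives a = −0.06306, b = −0.67464.
Gradient magnitude |∇z| = √(a² + b²) = √(0.00398 + 0.45514) = 0.67758.
True dip = arctan(0.67758) = 34.1°, dipping toward N (azimuth ≈ 005°).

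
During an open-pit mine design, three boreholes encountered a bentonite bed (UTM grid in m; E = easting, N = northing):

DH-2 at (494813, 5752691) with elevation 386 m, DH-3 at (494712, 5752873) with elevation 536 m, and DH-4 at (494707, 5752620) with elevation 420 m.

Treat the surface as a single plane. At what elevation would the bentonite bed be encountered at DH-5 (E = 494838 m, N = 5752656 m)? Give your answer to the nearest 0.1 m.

Two edge vectors: DH-2→DH-3 = (-101, 182, 150), DH-2→DH-4 = (-106, -71, 34).
Normal n = (DH-2→DH-3) × (DH-2→DH-4) = (16838, -12466, 26463).
So ∂z/∂E = −n_x/n_z = −0.636284624 and ∂z/∂N = −n_y/n_z = 0.471072819.
Intercept c from DH-2: 386 + 314841.90 − 2709936.36 = −2394708.46.
At (494838, 5752656): z = −314857.8 + 2709919.9 − 2394708.46 = 353.6 m.

353.6 m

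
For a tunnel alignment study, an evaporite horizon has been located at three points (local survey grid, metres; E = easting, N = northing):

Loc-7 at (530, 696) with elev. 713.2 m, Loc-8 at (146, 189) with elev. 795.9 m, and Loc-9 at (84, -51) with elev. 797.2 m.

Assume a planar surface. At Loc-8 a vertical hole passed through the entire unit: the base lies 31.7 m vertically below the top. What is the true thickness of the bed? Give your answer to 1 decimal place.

30.1 m

Two edge vectors: Loc-7→Loc-8 = (-384, -507, 82.7), Loc-7→Loc-9 = (-446, -747, 84).
Normal n = (Loc-7→Loc-8) × (Loc-7→Loc-9) = (19188.9, -4628.2, 60726).
So ∂z/∂E = −n_x/n_z = −0.31599 and ∂z/∂N = −n_y/n_z = 0.07621.
|∇z| = √(a²+b²) = 0.32505, so dip δ = arctan(0.32505) = 18.01°.
True thickness = vertical thickness × cos δ = 31.7 × cos 18.01° = 30.1 m.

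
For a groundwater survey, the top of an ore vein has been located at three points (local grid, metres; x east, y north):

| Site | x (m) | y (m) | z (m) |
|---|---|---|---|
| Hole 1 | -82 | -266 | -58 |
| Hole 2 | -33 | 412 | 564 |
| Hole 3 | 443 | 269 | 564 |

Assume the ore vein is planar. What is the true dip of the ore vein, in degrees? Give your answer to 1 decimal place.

43.2°

Two edge vectors: Hole 1→Hole 2 = (49, 678, 622), Hole 1→Hole 3 = (525, 535, 622).
Normal n = (Hole 1→Hole 2) × (Hole 1→Hole 3) = (88946, 296072, -329735).
So ∂z/∂x = −n_x/n_z = 0.26975 and ∂z/∂y = −n_y/n_z = 0.89791.
Gradient magnitude |∇z| = √(a² + b²) = √(0.07277 + 0.80624) = 0.93755.
True dip = arctan(0.93755) = 43.2°, dipping toward SSW (azimuth ≈ 197°).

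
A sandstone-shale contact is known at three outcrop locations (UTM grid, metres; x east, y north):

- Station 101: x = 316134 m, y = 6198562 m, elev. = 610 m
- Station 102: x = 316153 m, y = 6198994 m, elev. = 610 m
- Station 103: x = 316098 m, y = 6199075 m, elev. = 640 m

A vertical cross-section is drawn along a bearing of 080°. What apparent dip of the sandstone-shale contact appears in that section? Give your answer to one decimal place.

Let the plane be z = a·x + b·y + c.
Station 102−Station 101: 19a + 432b = 0;  Station 103−Station 101: −36a + 513b = 30.
Solving gives a = −0.51227, b = 0.02253.
Unit vector along 080° is (sin 80°, cos 80°) = (0.9848, 0.1736).
Slope in that direction = a·(0.9848) + b·(0.1736) = −0.50058.
Apparent dip = arctan|0.50058| = 26.6° (true dip is 27.1°, so apparent ≤ true as expected).

26.6°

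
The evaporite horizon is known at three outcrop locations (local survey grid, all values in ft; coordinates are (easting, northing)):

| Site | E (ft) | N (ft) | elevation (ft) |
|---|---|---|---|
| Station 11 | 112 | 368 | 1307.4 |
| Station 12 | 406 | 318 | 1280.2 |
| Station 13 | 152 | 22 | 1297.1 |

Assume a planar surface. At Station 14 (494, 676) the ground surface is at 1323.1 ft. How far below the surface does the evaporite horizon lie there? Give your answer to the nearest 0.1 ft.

Let the plane be z = a·E + b·N + c.
Station 12−Station 11: 294a − 50b = −27.2;  Station 13−Station 11: 40a − 346b = −10.3.
Solving gives a = −0.08921, b = 0.01946.
Then c = 1307.4 − a·112 − b·368 = 1310.23.
At (494, 676): z_contact = −44.07 + 13.15 + 1310.23 = 1279.31 ft.
Depth below ground = 1323.1 − 1279.31 = 43.8 ft.

43.8 ft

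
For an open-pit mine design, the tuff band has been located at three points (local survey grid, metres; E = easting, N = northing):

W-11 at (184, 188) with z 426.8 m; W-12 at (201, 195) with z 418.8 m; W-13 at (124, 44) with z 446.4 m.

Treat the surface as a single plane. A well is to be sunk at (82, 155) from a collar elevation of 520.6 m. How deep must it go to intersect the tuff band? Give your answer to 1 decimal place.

45.1 m

Two edge vectors: W-11→W-12 = (17, 7, -8), W-11→W-13 = (-60, -144, 19.6).
Normal n = (W-11→W-12) × (W-11→W-13) = (-1014.8, 146.8, -2028).
So ∂z/∂E = −n_x/n_z = −0.50039 and ∂z/∂N = −n_y/n_z = 0.07239.
Intercept c from W-11: 426.8 + 92.07 − 13.61 = 505.26.
At (82, 155): z_contact = −41.03 + 11.22 + 505.26 = 475.45 m.
Depth below ground = 520.6 − 475.45 = 45.1 m.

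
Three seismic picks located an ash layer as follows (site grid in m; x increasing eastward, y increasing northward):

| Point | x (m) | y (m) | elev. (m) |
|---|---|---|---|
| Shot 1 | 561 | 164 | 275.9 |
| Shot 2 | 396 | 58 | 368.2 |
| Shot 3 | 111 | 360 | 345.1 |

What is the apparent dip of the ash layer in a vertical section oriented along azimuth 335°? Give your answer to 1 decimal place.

11.7°

Let the plane be z = a·x + b·y + c.
Shot 2−Shot 1: −165a − 106b = 92.3;  Shot 3−Shot 1: −450a + 196b = 69.2.
Solving gives a = −0.31767, b = −0.37627.
Unit vector along 335° is (sin 335°, cos 335°) = (-0.4226, 0.9063).
Slope in that direction = a·(-0.4226) + b·(0.9063) = −0.20677.
Apparent dip = arctan|0.20677| = 11.7° (true dip is 26.2°, so apparent ≤ true as expected).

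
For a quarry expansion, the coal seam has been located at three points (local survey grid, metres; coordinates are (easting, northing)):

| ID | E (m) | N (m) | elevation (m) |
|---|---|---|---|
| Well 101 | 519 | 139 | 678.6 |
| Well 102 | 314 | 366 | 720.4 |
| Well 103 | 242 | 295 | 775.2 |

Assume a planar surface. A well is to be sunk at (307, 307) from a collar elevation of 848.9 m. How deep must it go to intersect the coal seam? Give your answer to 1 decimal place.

Two edge vectors: Well 101→Well 102 = (-205, 227, 41.8), Well 101→Well 103 = (-277, 156, 96.6).
Normal n = (Well 101→Well 102) × (Well 101→Well 103) = (15407.4, 8224.4, 30899).
So ∂z/∂E = −n_x/n_z = −0.49864 and ∂z/∂N = −n_y/n_z = −0.26617.
Intercept c from Well 101: 678.6 + 258.79 + 37.00 = 974.39.
At (307, 307): z_contact = −153.08 − 81.71 + 974.39 = 739.59 m.
Depth below ground = 848.9 − 739.59 = 109.3 m.

109.3 m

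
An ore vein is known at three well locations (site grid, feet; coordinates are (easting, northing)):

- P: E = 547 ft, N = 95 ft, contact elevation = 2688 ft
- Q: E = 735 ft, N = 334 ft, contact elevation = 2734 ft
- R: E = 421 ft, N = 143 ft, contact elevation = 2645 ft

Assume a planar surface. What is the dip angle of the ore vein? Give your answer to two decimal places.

17.97°

Let the plane be z = a·E + b·N + c.
Q−P: 188a + 239b = 46;  R−P: −126a + 48b = −43.
Solving gives a = 0.31900, b = −0.05846.
Gradient magnitude |∇z| = √(a² + b²) = √(0.10176 + 0.00342) = 0.32431.
True dip = arctan(0.32431) = 17.97°, dipping toward W (azimuth ≈ 280°).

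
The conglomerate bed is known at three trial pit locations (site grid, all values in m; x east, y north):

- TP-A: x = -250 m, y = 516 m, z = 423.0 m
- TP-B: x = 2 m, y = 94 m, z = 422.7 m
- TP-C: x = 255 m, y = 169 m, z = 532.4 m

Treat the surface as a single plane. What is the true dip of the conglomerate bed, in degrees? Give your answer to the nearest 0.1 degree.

23.2°

Two edge vectors: TP-A→TP-B = (252, -422, -0.3), TP-A→TP-C = (505, -347, 109.4).
Normal n = (TP-A→TP-B) × (TP-A→TP-C) = (-46270.9, -27720.3, 125666).
So ∂z/∂x = −n_x/n_z = 0.36821 and ∂z/∂y = −n_y/n_z = 0.22059.
Gradient magnitude |∇z| = √(a² + b²) = √(0.13558 + 0.04866) = 0.42922.
True dip = arctan(0.42922) = 23.2°, dipping toward WSW (azimuth ≈ 239°).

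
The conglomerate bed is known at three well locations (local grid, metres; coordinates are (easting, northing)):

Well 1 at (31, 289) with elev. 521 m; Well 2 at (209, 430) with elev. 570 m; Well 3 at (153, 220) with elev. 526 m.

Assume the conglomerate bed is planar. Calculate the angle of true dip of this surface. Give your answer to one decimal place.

12.5°

Let the plane be z = a·E + b·N + c.
Well 2−Well 1: 178a + 141b = 49;  Well 3−Well 1: 122a − 69b = 5.
Solving gives a = 0.13858, b = 0.17257.
Gradient magnitude |∇z| = √(a² + b²) = √(0.01921 + 0.02978) = 0.22133.
True dip = arctan(0.22133) = 12.5°, dipping toward SW (azimuth ≈ 219°).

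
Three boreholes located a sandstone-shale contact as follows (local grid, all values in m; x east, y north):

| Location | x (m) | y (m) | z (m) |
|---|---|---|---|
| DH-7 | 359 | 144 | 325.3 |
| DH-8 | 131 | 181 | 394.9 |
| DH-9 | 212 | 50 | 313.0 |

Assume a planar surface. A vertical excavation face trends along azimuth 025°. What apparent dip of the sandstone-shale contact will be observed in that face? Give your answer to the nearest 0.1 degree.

Let the plane be z = a·x + b·y + c.
DH-8−DH-7: −228a + 37b = 69.6;  DH-9−DH-7: −147a − 94b = −12.3.
Solving gives a = −0.22654, b = 0.48512.
Unit vector along 025° is (sin 25°, cos 25°) = (0.4226, 0.9063).
Slope in that direction = a·(0.4226) + b·(0.9063) = 0.34393.
Apparent dip = arctan|0.34393| = 19.0° (true dip is 28.2°, so apparent ≤ true as expected).

19.0°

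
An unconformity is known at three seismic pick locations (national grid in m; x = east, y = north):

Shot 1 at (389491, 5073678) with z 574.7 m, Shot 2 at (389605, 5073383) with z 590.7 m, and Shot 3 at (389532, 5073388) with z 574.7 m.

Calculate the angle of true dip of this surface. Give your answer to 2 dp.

Let the plane be z = a·x + b·y + c.
Shot 2−Shot 1: 114a − 295b = 16;  Shot 3−Shot 1: 41a − 290b = 0.
Solving gives a = 0.22132, b = 0.03129.
Gradient magnitude |∇z| = √(a² + b²) = √(0.04898 + 0.00098) = 0.22352.
True dip = arctan(0.22352) = 12.60°, dipping toward W (azimuth ≈ 262°).

12.60°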